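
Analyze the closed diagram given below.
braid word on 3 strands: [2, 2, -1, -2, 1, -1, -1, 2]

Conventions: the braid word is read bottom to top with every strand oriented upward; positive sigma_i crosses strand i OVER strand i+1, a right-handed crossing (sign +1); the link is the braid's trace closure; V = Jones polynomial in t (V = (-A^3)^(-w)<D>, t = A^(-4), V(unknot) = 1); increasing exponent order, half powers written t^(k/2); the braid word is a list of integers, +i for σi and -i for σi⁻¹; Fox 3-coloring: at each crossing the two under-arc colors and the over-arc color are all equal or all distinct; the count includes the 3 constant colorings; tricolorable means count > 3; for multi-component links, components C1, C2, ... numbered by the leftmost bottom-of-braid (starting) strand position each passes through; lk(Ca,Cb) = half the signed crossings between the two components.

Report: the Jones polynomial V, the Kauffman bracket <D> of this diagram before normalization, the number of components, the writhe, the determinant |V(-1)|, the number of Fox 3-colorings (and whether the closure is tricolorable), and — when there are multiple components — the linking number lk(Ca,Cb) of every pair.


V(t) = 1
bracket: 1, w = 0
1 component, writhe 0, over 8 crossings
det 1, colorings 3 of 3^8 — not tricolorable
observation: det 1 = |V(-1)|; not divisible by 3, so not tricolorable


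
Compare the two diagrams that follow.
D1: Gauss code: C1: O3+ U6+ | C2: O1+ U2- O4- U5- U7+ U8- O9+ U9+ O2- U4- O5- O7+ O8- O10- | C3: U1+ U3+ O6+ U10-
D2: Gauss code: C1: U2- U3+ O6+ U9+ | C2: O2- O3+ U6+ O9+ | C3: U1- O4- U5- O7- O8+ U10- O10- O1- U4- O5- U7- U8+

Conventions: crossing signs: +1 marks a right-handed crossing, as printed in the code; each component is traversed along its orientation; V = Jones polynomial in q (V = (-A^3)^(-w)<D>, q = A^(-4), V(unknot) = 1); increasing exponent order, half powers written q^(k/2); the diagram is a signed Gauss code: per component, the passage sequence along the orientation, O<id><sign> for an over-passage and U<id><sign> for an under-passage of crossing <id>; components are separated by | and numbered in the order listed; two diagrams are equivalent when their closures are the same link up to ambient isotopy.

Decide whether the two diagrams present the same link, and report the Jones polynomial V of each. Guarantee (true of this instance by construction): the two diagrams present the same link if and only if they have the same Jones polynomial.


equivalent: yes
V(D1) = -q^-4 + q^-1 + 2 + q + q^2  (w 0, c 10, <D> = A^-8 + A^-4 + 2 + A^4 - A^16)
D2 (bracket A^-14 + A^-10 + 2A^-6 + A^-2 - A^10; 10 crossings at w = -2): V = -q^-4 + q^-1 + 2 + q + q^2
why: from 10 to 10 crossings by R-moves: one link, two diagrams


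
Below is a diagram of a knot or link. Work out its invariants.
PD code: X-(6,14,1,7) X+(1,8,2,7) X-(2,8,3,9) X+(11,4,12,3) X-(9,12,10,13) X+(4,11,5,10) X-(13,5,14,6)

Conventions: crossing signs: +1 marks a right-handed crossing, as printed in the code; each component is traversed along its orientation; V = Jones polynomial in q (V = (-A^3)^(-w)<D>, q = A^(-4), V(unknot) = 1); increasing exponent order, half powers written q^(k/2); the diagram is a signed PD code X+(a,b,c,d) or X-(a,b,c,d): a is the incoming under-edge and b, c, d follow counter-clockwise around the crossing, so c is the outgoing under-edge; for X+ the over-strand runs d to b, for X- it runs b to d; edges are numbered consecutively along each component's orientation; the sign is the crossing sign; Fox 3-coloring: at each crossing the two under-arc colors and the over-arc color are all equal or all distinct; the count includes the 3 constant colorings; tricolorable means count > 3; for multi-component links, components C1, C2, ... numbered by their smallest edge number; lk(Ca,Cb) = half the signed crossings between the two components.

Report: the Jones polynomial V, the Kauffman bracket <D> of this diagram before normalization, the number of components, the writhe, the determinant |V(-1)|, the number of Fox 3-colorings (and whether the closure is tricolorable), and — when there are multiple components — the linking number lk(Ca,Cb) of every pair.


Jones polynomial: V(q) = q^(-7/2) - 2q^(-5/2) + q^(-3/2) - 2q^(-1/2) + q^(1/2) - q^(3/2)
<D> = A^-9 - A^-5 + 2A^-1 - A^3 + 2A^7 - A^11; writhe -1
components 2, writhe -1 (7 crossings)
linking number lk(C1,C2) = 0
3-colorings: 3 of 3^7, det 8 — not tricolorable
note: |V(-1)| = 8: so not tricolorable, since 3 does not divide 8


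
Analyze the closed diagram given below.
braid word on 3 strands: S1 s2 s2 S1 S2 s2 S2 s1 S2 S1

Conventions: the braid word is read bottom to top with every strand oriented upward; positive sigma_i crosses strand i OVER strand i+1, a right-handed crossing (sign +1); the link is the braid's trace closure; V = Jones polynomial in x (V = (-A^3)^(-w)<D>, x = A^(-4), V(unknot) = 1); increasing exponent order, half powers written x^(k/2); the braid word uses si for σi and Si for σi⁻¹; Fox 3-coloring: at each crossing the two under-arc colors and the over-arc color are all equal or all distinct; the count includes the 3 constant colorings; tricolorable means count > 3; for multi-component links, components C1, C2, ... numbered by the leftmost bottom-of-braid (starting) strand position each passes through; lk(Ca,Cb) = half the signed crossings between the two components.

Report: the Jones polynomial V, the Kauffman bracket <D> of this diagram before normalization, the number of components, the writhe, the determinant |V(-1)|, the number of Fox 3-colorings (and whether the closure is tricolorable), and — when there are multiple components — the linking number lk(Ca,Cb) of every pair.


Jones polynomial: V(x) = -x^-5 + x^-4 - x^-3 + 2x^-2 - x^-1 + 2 - x
<D> = -A^-10 + 2A^-6 - A^-2 + 2A^2 - A^6 + A^10 - A^14; writhe -2
components 1, writhe -2 (10 crossings)
3-colorings: 9 of 3^10, det 9 — tricolorable
note: the span of V is 6, forcing >= 6 crossings in any diagram


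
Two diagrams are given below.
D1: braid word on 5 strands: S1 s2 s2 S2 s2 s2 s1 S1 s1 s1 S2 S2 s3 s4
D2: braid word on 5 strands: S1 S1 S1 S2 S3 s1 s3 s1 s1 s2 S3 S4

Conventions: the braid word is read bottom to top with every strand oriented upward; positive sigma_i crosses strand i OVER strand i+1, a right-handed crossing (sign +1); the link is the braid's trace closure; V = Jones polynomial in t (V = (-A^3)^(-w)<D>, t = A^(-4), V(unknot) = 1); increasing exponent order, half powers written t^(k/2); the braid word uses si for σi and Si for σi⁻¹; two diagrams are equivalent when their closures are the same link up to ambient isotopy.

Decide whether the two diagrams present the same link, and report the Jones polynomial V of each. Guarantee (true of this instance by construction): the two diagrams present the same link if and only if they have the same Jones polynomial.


same link: no
V(D1) = t^-1 - 1 + 2t - 2t^2 + 2t^3 - 2t^4 + t^5  [14 crossings, <D> = A^-8 - 2A^-4 + 2 - 2A^4 + 2A^8 - A^12 + A^16, w = +4]
D2 (bracket -A^-18 + A^-14 - A^-10 + 3A^-6 - A^-2 + A^2 - A^6; 12 crossings at w = -2): V = -t^-3 + t^-2 - t^-1 + 3 - t + t^2 - t^3
note: 2 classes among 2 diagrams; unequal V(t) rules out equality


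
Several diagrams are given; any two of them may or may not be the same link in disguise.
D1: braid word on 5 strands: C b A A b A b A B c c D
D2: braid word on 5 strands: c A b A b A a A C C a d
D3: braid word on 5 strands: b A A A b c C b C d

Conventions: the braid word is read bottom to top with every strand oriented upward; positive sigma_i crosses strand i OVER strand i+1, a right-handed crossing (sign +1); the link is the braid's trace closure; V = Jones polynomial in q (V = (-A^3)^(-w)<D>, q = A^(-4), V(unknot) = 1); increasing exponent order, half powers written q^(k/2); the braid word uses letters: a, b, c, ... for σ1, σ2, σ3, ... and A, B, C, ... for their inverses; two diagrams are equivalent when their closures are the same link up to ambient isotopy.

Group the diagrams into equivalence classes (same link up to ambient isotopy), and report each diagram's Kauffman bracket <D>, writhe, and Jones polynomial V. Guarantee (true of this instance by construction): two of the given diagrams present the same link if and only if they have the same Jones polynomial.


grouping into links: {D1} | {D2} | {D3}
V(D1) = q^-5 - 2q^-4 + 2q^-3 - 2q^-2 + 2q^-1 - 1 + q  (w -2, c 12, <D> = A^-10 - A^-6 + 2A^-2 - 2A^2 + 2A^6 - 2A^10 + A^14)
V(D2) = q^-2 - q^-1 + 1 - q + q^2  [12 crossings, <D> = A^-8 - A^-4 + 1 - A^4 + A^8, w = 0]
V(D3) = -q^-3 + q^-2 - q^-1 + 3 - q + q^2 - q^3  [10 crossings, <D> = -A^-12 + A^-8 - A^-4 + 3 - A^4 + A^8 - A^12, w = 0]
why: V(q) takes 3 values over 3 diagrams, fixing the grouping


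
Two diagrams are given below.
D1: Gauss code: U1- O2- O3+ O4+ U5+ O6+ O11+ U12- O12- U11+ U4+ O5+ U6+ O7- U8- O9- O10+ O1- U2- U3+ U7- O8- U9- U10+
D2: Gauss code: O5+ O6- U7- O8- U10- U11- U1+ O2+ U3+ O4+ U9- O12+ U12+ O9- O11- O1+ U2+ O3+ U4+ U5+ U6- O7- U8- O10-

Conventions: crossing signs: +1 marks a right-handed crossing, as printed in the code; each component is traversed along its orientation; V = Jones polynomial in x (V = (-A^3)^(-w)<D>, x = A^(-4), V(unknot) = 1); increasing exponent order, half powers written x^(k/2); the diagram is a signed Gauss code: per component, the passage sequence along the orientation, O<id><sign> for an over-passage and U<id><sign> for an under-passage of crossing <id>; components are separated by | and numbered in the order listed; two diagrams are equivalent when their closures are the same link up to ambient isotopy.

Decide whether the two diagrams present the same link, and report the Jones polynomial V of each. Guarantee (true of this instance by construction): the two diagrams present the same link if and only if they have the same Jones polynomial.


same link: yes
V(D1) = -x^-3 + x^-2 - x^-1 + 3 - x + x^2 - x^3  [12 crossings, <D> = -A^-12 + A^-8 - A^-4 + 3 - A^4 + A^8 - A^12, w = 0]
V(D2) = -x^-3 + x^-2 - x^-1 + 3 - x + x^2 - x^3  (w 0, c 12, <D> = -A^-12 + A^-8 - A^-4 + 3 - A^4 + A^8 - A^12)
note: one V(x) for all 2 diagrams — one class (guaranteed)


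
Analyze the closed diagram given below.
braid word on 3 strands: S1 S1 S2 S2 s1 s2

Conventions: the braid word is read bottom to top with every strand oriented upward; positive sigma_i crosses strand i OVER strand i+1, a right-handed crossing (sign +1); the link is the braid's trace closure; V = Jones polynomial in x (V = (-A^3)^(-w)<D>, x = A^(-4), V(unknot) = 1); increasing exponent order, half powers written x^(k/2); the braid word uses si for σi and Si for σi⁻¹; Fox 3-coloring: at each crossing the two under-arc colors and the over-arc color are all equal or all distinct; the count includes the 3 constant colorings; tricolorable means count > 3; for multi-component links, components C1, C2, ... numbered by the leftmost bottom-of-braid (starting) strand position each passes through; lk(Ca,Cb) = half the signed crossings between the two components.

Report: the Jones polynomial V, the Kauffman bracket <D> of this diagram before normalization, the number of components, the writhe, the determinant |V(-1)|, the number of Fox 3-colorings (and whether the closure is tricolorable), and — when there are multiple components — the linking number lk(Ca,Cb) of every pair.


V(x) = -x^-4 + x^-3 + x^-1
bracket: A^-2 + A^6 - A^10, w = -2
1 component, writhe -2, over 6 crossings
det 3, colorings 9 of 3^6 — tricolorable
observation: the span of V is 3, forcing >= 3 crossings in any diagram


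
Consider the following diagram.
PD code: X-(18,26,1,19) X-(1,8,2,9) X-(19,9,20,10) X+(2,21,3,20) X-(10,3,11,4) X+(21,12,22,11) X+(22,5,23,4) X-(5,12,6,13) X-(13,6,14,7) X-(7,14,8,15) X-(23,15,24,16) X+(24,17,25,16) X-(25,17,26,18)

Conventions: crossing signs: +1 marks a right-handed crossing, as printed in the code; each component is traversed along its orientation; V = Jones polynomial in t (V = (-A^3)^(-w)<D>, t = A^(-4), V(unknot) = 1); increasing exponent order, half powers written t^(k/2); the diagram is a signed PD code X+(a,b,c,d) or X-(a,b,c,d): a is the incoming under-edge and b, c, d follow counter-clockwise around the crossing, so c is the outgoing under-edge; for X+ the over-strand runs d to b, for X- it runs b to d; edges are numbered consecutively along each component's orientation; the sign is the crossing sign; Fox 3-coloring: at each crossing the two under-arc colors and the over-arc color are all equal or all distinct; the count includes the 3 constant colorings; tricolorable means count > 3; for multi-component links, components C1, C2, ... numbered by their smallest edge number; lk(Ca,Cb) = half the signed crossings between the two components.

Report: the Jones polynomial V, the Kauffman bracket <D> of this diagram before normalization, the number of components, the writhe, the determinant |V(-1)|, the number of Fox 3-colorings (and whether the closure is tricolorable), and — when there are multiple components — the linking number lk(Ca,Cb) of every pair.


V(t) = t^(-15/2) - t^(-7/2) - t^(-5/2) - t^(-3/2)
bracket: A^-9 + A^-5 + A^-1 - A^15, w = -5
2 components, writhe -5, over 13 crossings
lk(C1,C2) = 0
det 0, colorings 9 of 3^13 — tricolorable
observation: w = -5 (over 13 crossings) is diagram-only; (-A^3)^(5) removes it from V


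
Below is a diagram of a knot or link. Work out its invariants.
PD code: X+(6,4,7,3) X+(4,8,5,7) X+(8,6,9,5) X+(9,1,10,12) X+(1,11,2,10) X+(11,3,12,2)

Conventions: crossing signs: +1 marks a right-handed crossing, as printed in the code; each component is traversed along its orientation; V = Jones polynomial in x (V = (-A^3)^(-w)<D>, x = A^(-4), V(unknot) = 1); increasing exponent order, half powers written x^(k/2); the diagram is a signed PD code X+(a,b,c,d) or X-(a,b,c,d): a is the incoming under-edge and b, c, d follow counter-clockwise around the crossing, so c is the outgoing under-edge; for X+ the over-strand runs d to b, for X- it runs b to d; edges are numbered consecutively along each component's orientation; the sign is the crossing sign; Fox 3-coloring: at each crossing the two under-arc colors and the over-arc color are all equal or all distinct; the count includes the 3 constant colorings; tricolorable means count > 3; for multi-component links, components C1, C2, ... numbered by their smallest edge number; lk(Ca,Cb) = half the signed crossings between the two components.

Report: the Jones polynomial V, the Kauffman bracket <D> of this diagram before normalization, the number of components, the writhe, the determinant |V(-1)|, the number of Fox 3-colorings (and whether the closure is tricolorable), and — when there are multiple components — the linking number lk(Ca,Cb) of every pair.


V = x^2 + 2x^4 - 2x^5 + x^6 - 2x^7 + x^8
<D> = A^-14 - 2A^-10 + A^-6 - 2A^-2 + 2A^2 + A^10 (w = +6)
1 component over 6 crossings, w = +6
27 Fox colorings among 3^6, |V(-1)| = 9: tricolorable
why: |V(-1)| = 9: so tricolorable, since 3 divides 9


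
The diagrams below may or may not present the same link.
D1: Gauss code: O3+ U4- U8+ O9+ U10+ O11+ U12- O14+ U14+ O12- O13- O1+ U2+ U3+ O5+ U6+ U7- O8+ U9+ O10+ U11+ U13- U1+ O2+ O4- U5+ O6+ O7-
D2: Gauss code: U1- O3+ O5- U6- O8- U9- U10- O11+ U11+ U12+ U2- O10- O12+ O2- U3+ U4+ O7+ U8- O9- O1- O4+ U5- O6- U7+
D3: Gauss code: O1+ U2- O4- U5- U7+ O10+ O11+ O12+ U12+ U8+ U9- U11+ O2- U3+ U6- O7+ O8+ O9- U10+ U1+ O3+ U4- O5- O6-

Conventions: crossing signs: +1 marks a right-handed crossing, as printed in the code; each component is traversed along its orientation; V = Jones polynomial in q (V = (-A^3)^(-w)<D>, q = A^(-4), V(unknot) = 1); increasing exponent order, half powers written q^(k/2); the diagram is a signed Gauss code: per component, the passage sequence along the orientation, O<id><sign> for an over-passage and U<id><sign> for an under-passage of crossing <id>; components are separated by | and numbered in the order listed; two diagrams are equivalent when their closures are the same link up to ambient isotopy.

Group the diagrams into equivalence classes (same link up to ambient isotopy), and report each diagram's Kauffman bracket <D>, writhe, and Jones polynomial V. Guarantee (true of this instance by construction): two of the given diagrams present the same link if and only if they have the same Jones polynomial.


grouping into links: {D1} | {D2} | {D3}
V(D1) = q^2 - q^3 + 2q^4 - 2q^5 + 3q^6 - 2q^7 + q^8 - q^9  (w +6, c 14, <D> = -A^-18 + A^-14 - 2A^-10 + 3A^-6 - 2A^-2 + 2A^2 - A^6 + A^10)
D2 (bracket A^-10 - A^-6 + 2A^-2 - 2A^2 + 2A^6 - 2A^10 + A^14; 12 crossings at w = -2): V = q^-5 - 2q^-4 + 2q^-3 - 2q^-2 + 2q^-1 - 1 + q
D3 (bracket -A^-6 + 2A^-2 - 2A^2 + 3A^6 - 2A^10 + 2A^14 - A^18; 12 crossings at w = +2): V = -q^-3 + 2q^-2 - 2q^-1 + 3 - 2q + 2q^2 - q^3
why: 3 values of V(q) split the 3 diagrams


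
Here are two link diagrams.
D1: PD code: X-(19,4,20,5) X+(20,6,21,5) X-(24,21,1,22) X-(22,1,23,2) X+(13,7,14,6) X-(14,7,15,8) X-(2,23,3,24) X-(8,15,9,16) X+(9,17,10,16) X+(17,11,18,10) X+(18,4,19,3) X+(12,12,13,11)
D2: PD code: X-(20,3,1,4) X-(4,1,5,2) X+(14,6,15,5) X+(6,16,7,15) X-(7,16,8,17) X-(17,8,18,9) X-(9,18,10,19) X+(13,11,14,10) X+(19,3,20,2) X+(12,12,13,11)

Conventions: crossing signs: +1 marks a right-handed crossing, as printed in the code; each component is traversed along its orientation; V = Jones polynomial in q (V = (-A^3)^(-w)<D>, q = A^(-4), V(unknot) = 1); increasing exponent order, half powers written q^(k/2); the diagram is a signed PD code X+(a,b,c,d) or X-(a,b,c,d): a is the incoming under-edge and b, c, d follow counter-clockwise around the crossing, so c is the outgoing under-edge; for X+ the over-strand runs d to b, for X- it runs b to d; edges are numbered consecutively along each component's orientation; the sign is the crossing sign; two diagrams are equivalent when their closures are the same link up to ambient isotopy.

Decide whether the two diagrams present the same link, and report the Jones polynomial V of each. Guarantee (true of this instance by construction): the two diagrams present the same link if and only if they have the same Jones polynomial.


same link: no
V(D1) = -q^-4 + q^-3 + q^-1  [12 crossings, <D> = A^4 + A^12 - A^16, w = 0]
V(D2) = 1  [10 crossings, <D> = 1, w = 0]
insight: V(q) takes 2 values over 2 diagrams, fixing the grouping


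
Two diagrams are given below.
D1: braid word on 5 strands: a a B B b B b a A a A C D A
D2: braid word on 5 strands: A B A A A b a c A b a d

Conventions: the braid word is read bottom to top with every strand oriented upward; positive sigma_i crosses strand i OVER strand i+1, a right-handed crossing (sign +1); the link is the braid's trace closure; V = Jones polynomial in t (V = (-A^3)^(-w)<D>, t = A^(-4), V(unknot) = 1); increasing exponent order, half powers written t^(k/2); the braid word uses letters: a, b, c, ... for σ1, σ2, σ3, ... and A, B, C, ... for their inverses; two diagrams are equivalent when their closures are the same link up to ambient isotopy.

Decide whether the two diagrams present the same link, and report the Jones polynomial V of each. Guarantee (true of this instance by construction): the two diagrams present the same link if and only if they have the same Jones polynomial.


equivalent: no
V(D1) = 1  (w -2, c 14, <D> = A^-6)
D2 (bracket A^4 + A^12 - A^16; 12 crossings at w = 0): V = -t^-4 + t^-3 + t^-1
why: 2 values of V(t) split the 2 diagrams


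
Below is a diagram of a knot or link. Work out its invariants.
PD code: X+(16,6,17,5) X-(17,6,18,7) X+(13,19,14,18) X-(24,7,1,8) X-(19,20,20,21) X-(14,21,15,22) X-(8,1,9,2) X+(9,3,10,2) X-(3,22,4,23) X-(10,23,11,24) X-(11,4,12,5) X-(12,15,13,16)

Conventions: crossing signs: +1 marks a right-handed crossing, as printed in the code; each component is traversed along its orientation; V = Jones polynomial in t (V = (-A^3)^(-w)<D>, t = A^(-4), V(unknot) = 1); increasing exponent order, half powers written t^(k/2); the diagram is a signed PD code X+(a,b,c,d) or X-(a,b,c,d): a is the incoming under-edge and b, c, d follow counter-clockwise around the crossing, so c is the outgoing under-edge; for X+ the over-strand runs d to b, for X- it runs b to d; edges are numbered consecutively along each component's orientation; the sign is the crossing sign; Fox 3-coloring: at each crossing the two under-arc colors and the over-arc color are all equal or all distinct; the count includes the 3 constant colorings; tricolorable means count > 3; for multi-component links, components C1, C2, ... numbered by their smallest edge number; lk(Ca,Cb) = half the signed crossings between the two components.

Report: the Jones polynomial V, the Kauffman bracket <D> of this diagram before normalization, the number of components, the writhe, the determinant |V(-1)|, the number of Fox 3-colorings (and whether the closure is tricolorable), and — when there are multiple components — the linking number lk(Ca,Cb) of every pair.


V(t) = -t^-4 + t^-3 + t^-1
bracket: A^-14 + A^-6 - A^-2, w = -6
1 component, writhe -6, over 12 crossings
det 3, colorings 9 of 3^12 — tricolorable
observation: w = -6 shifts under R1 moves; the (-A^3)^(6) factor cancels that in V


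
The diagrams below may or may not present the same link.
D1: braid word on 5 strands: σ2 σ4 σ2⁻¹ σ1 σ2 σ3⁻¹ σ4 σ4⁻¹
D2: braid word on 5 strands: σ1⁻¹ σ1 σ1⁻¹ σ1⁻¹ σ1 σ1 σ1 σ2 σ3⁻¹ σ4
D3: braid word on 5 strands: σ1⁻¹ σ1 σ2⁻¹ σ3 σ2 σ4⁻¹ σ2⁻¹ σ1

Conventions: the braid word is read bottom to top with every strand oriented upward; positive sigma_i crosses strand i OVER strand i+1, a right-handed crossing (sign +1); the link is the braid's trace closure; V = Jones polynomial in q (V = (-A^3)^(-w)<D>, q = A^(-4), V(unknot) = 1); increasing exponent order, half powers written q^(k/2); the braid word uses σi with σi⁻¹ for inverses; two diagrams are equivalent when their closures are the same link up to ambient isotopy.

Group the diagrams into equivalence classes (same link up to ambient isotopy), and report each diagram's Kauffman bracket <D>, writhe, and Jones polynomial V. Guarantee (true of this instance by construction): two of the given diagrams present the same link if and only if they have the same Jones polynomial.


classes: {D1, D2, D3}
V(D1) = 1  [8 crossings, <D> = A^6, w = +2]
V(D2) = 1  [10 crossings, <D> = A^6, w = +2]
V(D3) = 1  [8 crossings, <D> = 1, w = 0]
note: all 3 diagrams share one V(q), hence one class


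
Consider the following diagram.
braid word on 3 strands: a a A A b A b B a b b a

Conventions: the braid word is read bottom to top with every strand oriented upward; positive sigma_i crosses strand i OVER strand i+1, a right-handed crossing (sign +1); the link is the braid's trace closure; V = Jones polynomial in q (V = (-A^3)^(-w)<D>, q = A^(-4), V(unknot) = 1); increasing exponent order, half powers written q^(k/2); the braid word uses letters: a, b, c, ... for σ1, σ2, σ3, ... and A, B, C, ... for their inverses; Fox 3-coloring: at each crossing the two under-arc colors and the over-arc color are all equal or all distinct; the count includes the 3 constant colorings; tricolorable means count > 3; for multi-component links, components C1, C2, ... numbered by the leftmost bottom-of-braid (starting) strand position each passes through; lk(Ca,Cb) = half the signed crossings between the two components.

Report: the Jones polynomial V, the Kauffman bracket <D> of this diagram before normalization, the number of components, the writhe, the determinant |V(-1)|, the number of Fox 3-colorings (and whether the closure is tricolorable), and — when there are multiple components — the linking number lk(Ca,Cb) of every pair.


Jones polynomial: V(q) = q + q^3 - q^4
<D> = -A^-4 + 1 + A^8; writhe +4
components 1, writhe +4 (12 crossings)
3-colorings: 9 of 3^12, det 3 — tricolorable
note: the span of V is 3, forcing >= 3 crossings in any diagram


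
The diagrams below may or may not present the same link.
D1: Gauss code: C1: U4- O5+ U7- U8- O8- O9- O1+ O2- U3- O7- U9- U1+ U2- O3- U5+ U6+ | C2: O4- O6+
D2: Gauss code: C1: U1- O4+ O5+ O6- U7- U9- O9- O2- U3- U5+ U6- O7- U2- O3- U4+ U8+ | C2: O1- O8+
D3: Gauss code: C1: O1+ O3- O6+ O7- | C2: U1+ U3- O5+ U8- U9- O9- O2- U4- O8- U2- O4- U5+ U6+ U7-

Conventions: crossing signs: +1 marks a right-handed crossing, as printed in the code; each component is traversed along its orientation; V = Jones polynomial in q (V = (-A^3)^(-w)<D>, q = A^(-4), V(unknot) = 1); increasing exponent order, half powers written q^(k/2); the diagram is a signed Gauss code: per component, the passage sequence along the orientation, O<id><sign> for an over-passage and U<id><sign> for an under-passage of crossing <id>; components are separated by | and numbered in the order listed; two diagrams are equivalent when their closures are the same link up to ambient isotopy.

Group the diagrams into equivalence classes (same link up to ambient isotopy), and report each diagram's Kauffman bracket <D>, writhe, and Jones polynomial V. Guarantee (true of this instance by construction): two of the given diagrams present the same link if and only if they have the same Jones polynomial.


classes: {D1, D2, D3}
V(D1) = q^(-9/2) - q^(-5/2) - q^(-3/2) - q^(-1/2)  [9 crossings, <D> = A^-7 + A^-3 + A - A^9, w = -3]
V(D2) = q^(-9/2) - q^(-5/2) - q^(-3/2) - q^(-1/2)  [9 crossings, <D> = A^-7 + A^-3 + A - A^9, w = -3]
D3 (bracket A^-7 + A^-3 + A - A^9; 9 crossings at w = -3): V = q^(-9/2) - q^(-5/2) - q^(-3/2) - q^(-1/2)
note: one V(q) for all 3 diagrams — one class (guaranteed)


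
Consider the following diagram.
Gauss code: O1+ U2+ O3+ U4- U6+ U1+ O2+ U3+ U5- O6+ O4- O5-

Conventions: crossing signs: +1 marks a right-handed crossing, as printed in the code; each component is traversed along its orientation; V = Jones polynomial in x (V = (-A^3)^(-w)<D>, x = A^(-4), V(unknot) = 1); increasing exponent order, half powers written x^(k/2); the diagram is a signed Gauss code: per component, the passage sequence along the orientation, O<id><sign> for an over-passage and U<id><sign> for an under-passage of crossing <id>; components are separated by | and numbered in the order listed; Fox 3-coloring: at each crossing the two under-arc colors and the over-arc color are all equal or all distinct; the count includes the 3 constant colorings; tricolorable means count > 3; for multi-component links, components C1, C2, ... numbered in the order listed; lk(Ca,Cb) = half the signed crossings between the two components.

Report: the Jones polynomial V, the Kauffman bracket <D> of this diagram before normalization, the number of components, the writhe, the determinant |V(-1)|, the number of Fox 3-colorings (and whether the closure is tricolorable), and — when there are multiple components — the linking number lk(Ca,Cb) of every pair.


Jones polynomial: V(x) = x + x^3 - x^4
<D> = -A^-10 + A^-6 + A^2; writhe +2
components 1, writhe +2 (6 crossings)
3-colorings: 9 of 3^6, det 3 — tricolorable
note: det 3 = |V(-1)|; divisible by 3, so tricolorable


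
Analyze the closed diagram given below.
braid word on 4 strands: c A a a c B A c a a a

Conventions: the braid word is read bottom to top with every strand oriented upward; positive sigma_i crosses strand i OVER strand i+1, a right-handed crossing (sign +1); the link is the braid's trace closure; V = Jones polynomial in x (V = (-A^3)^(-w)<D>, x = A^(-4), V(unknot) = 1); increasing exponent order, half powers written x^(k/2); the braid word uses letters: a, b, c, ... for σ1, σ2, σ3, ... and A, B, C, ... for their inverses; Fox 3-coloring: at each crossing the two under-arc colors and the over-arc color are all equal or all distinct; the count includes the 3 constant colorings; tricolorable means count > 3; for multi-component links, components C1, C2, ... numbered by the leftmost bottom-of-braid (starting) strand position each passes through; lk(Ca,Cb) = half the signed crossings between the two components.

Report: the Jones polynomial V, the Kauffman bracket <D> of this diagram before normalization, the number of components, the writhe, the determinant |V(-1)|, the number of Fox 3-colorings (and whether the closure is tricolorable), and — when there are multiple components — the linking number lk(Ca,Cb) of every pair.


Jones polynomial: V(x) = x^2 + 2x^4 - 2x^5 + x^6 - 2x^7 + x^8
<D> = -A^-17 + 2A^-13 - A^-9 + 2A^-5 - 2A^-1 - A^7; writhe +5
components 1, writhe +5 (11 crossings)
3-colorings: 27 of 3^11, det 9 — tricolorable
note: the span of V is 6, forcing >= 6 crossings in any diagram


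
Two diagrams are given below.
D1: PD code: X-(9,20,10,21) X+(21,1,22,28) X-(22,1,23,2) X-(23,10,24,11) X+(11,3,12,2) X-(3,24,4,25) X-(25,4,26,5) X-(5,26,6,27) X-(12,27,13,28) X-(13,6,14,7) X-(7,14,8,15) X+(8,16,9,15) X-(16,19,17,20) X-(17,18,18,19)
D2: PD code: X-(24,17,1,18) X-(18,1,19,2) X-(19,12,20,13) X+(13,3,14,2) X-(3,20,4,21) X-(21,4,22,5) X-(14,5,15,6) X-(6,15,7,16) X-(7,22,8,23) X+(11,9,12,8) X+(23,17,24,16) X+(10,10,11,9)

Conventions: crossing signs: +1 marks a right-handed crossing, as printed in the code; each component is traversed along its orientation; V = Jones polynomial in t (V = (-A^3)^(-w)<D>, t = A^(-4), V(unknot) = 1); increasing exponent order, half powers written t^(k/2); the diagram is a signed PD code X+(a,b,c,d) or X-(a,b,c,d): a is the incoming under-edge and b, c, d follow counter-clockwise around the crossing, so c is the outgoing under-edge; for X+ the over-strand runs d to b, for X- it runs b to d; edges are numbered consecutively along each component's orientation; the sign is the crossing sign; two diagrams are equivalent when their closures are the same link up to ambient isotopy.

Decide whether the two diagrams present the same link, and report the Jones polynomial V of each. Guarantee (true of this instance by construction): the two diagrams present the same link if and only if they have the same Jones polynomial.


equivalent: yes
D1 (bracket A^-16 + 2A^-8 - 2A^-4 + 1 - 2A^4 + A^8; 14 crossings at w = -8): V = t^-8 - 2t^-7 + t^-6 - 2t^-5 + 2t^-4 + t^-2
D2 (bracket A^-4 + 2A^4 - 2A^8 + A^12 - 2A^16 + A^20; 12 crossings at w = -4): V = t^-8 - 2t^-7 + t^-6 - 2t^-5 + 2t^-4 + t^-2
key observation: from 14 to 12 crossings by R-moves: one link, two diagrams


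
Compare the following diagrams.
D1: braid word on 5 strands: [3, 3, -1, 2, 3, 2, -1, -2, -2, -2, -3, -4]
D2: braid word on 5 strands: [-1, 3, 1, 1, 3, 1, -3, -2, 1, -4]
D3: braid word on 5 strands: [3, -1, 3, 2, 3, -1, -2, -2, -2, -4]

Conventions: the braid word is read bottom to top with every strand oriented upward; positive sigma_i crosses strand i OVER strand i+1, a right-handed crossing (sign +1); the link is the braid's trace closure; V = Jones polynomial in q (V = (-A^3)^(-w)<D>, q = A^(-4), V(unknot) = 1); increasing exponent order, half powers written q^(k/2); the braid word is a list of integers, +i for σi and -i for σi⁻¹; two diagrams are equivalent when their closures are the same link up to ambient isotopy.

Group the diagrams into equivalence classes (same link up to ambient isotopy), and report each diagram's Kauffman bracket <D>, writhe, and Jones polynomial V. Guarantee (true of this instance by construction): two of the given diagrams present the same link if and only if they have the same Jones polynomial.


classes: {D1, D3} | {D2}
V(D1) = -q^-5 + q^-4 - q^-3 + 2q^-2 - q^-1 + 2 - q  [12 crossings, <D> = -A^-10 + 2A^-6 - A^-2 + 2A^2 - A^6 + A^10 - A^14, w = -2]
V(D2) = q + q^3 - q^4  [10 crossings, <D> = -A^-10 + A^-6 + A^2, w = +2]
V(D3) = -q^-5 + q^-4 - q^-3 + 2q^-2 - q^-1 + 2 - q  [10 crossings, <D> = -A^-10 + 2A^-6 - A^-2 + 2A^2 - A^6 + A^10 - A^14, w = -2]
note: comparing 3 Jones polynomials yields 2 groups


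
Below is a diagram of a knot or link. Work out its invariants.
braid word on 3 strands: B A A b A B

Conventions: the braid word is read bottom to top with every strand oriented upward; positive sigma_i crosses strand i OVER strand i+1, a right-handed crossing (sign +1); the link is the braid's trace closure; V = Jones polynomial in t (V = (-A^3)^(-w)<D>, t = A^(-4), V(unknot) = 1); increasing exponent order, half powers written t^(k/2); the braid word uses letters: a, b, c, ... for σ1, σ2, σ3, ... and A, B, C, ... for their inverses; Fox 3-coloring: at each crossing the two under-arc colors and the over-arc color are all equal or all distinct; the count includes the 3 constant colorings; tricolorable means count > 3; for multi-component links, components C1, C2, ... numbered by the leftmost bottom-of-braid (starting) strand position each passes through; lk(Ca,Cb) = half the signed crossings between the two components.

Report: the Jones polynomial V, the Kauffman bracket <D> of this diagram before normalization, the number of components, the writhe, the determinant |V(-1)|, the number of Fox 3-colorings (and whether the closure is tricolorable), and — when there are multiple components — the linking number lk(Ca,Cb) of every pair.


Jones polynomial: V(t) = -t^-6 + t^-5 - t^-4 + 2t^-3 - t^-2 + t^-1
<D> = A^-8 - A^-4 + 2 - A^4 + A^8 - A^12; writhe -4
components 1, writhe -4 (6 crossings)
3-colorings: 3 of 3^6, det 7 — not tricolorable
note: |V(-1)| = 7: so not tricolorable, since 3 does not divide 7


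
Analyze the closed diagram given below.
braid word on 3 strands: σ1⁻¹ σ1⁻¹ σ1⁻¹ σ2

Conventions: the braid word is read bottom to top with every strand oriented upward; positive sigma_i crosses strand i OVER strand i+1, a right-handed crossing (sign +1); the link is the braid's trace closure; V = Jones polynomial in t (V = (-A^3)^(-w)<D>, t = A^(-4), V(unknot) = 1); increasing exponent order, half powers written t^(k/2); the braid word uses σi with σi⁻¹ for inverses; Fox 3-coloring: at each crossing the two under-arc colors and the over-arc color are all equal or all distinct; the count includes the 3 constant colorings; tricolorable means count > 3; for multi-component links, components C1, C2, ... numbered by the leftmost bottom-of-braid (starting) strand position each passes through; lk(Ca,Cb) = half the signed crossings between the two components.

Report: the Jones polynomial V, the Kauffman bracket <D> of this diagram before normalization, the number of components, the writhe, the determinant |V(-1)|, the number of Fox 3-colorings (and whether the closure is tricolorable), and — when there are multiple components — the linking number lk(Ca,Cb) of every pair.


Jones polynomial: V(t) = -t^-4 + t^-3 + t^-1
<D> = A^-2 + A^6 - A^10; writhe -2
components 1, writhe -2 (4 crossings)
3-colorings: 9 of 3^4, det 3 — tricolorable
note: |V(-1)| = 3: so tricolorable, since 3 divides 3


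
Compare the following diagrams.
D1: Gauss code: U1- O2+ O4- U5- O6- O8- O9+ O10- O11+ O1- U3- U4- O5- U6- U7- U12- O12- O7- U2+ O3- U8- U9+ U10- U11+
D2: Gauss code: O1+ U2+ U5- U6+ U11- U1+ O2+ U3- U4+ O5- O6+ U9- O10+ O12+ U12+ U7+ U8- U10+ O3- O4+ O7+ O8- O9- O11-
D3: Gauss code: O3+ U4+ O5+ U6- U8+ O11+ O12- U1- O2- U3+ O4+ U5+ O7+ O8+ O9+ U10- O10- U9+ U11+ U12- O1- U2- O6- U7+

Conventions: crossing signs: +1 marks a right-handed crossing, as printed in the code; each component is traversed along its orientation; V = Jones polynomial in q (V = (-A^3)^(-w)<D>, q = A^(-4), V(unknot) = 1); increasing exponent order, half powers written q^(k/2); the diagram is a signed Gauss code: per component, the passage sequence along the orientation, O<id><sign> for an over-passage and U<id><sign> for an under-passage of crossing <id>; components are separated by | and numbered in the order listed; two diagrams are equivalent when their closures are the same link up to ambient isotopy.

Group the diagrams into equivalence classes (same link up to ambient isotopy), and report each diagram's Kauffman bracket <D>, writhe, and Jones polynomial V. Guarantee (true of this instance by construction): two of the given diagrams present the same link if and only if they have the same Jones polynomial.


grouping into links: {D1} | {D2} | {D3}
V(D1) = -q^-6 + q^-5 - q^-4 + 2q^-3 - q^-2 + q^-1  (w -6, c 12, <D> = A^-14 - A^-10 + 2A^-6 - A^-2 + A^2 - A^6)
V(D2) = 1  (w +2, c 12, <D> = A^6)
V(D3) = q^-1 - 1 + 2q - 2q^2 + 2q^3 - 2q^4 + q^5  [12 crossings, <D> = A^-14 - 2A^-10 + 2A^-6 - 2A^-2 + 2A^2 - A^6 + A^10, w = +2]
why: 3 classes among 3 diagrams; unequal V(q) rules out equality


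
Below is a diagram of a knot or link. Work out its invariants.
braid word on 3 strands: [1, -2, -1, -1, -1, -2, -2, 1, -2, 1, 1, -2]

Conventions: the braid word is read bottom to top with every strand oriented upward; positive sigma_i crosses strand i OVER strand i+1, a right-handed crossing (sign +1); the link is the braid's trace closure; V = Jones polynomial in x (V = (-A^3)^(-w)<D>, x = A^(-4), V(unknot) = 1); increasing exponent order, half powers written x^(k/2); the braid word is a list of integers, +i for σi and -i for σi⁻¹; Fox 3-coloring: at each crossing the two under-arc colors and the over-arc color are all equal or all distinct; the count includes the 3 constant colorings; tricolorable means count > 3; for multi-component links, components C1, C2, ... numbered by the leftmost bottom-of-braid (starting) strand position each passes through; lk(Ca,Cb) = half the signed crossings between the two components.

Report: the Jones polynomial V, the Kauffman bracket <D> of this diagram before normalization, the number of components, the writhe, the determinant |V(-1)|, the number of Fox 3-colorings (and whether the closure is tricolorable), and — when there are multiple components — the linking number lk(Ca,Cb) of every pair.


Jones polynomial: V(x) = x^-9 - 4x^-8 + 8x^-7 - 12x^-6 + 15x^-5 - 17x^-4 + 16x^-3 - 12x^-2 + 9x^-1 - 4 + x
<D> = A^-16 - 4A^-12 + 9A^-8 - 12A^-4 + 16 - 17A^4 + 15A^8 - 12A^12 + 8A^16 - 4A^20 + A^24; writhe -4
components 1, writhe -4 (12 crossings)
3-colorings: 9 of 3^12, det 99 — tricolorable
note: the span of V is 10, forcing >= 10 crossings in any diagram


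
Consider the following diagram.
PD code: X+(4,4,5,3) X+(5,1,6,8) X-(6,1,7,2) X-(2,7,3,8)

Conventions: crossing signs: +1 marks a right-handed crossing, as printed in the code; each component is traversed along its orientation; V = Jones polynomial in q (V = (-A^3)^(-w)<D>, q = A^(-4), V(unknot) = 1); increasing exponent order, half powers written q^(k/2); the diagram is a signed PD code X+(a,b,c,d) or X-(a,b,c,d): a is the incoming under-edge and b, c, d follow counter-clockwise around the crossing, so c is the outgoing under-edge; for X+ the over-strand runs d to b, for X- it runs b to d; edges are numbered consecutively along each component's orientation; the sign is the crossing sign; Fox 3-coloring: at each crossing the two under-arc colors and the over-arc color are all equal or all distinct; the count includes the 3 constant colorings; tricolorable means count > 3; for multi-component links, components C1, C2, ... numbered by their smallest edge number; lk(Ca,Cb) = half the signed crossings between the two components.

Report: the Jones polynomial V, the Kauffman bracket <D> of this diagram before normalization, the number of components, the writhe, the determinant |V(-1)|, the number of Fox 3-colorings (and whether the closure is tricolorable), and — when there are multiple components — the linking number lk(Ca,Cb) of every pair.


V = 1
<D> = 1 (w = 0)
1 component over 4 crossings, w = 0
3 Fox colorings among 3^4, |V(-1)| = 1: not tricolorable
why: det 1 = |V(-1)|; not divisible by 3, so not tricolorable


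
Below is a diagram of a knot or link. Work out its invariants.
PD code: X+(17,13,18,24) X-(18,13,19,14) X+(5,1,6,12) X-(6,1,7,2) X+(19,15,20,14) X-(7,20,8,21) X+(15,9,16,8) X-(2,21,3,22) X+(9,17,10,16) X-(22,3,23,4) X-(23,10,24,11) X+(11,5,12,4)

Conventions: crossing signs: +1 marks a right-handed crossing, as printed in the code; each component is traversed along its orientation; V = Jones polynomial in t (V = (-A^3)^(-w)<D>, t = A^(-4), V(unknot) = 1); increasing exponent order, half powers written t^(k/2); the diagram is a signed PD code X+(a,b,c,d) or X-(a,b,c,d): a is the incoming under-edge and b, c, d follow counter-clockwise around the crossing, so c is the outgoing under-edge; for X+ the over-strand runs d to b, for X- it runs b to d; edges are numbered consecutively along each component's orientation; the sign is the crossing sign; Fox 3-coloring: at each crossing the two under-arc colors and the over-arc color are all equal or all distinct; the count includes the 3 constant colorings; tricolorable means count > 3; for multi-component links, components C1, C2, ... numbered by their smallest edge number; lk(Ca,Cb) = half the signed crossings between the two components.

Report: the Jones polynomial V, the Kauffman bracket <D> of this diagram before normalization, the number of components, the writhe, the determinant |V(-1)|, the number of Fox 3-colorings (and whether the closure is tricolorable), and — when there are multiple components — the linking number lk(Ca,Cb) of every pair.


Jones polynomial: V(t) = -t^(-7/2) + t^(-5/2) - 2t^(-3/2) + 2t^(-1/2) - 3t^(1/2) + 2t^(3/2) - 2t^(5/2) + t^(7/2)
<D> = A^-14 - 2A^-10 + 2A^-6 - 3A^-2 + 2A^2 - 2A^6 + A^10 - A^14; writhe 0
components 2, writhe 0 (12 crossings)
linking number lk(C1,C2) = -1
3-colorings: 3 of 3^12, det 14 — not tricolorable
note: the span of V is 7, within the link bound 12 + 2 - 1
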